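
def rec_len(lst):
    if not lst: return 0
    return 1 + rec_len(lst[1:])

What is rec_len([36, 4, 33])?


rec_len([36, 4, 33]) = 1 + rec_len([4, 33])
rec_len([4, 33]) = 1 + rec_len([33])
rec_len([33]) = 1 + rec_len([])
rec_len([]) = 0  (base case)
Unwinding: 1 + 1 + 1 + 0 = 3

3


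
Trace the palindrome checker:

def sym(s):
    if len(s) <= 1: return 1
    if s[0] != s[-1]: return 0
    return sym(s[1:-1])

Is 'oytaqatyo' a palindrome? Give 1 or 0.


sym('oytaqatyo'): s[0]='o' == s[-1]='o' -> check sym('ytaqaty')
sym('ytaqaty'): s[0]='y' == s[-1]='y' -> check sym('taqat')
sym('taqat'): s[0]='t' == s[-1]='t' -> check sym('aqa')
sym('aqa'): s[0]='a' == s[-1]='a' -> check sym('q')
sym('q'): len <= 1 -> return 1  (base case)
Result: 1 (palindrome)

1


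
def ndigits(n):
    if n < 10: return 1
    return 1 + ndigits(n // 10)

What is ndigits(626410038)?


ndigits(626410038) = 1 + ndigits(62641003)
ndigits(62641003) = 1 + ndigits(6264100)
ndigits(6264100) = 1 + ndigits(626410)
ndigits(626410) = 1 + ndigits(62641)
ndigits(62641) = 1 + ndigits(6264)
ndigits(6264) = 1 + ndigits(626)
ndigits(626) = 1 + ndigits(62)
ndigits(62) = 1 + ndigits(6)
ndigits(6) = 1  (base case: 6 < 10)
Unwinding: 1 + 1 + 1 + 1 + 1 + 1 + 1 + 1 + 1 = 9

9


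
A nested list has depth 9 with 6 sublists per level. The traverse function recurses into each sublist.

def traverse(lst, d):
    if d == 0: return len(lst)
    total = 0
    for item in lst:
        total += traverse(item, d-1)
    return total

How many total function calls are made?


At depth 0 (root): 1 call
At depth 1: each of 1 parents calls traverse on 6 children = 6 calls
At depth 2: each of 6 parents calls traverse on 6 children = 36 calls
At depth 3: each of 36 parents calls traverse on 6 children = 216 calls
At depth 4: each of 216 parents calls traverse on 6 children = 1296 calls
At depth 5: each of 1296 parents calls traverse on 6 children = 7776 calls
At depth 6: each of 7776 parents calls traverse on 6 children = 46656 calls
At depth 7: each of 46656 parents calls traverse on 6 children = 279936 calls
At depth 8: each of 279936 parents calls traverse on 6 children = 1679616 calls
At depth 9: each of 1679616 parents calls traverse on 6 children = 10077696 calls
Total: 1 + 6 + 36 + 216 + 1296 + 7776 + 46656 + 279936 + 1679616 + 10077696 = 12093235

12093235


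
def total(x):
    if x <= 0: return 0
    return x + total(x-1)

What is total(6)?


total(6)
= 6 + 5 + 4 + 3 + 2 + 1 + total(0)
= 6 + 5 + 4 + 3 + 2 + 1 + 0
= 21

21


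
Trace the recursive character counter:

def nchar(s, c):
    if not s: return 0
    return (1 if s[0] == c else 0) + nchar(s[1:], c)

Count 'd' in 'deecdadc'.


s[0]='d' == 'd' -> 1
s[0]='e' != 'd' -> 0
s[0]='e' != 'd' -> 0
s[0]='c' != 'd' -> 0
s[0]='d' == 'd' -> 1
s[0]='a' != 'd' -> 0
s[0]='d' == 'd' -> 1
s[0]='c' != 'd' -> 0
Sum: 1 + 0 + 0 + 0 + 1 + 0 + 1 + 0 = 3

3


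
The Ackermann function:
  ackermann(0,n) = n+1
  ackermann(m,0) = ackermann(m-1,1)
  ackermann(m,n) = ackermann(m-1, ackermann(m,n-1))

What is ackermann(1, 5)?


ackermann(1, 5) = ackermann(0, ackermann(1, 4))
  ackermann(1, 4) = ackermann(0, ackermann(1, 3))
    ackermann(1, 3) = ackermann(0, ackermann(1, 2))
      ackermann(1, 2) = ackermann(0, ackermann(1, 1))
        ackermann(1, 1) = ackermann(0, ackermann(1, 0))
          ackermann(1, 0) = ackermann(0, 1)
          ackermann(0, 1) = 2
          = ackermann(0, 2)
          ackermann(0, 2) = 3
        = ackermann(0, 3)
        ackermann(0, 3) = 4
      = ackermann(0, 4)
      ackermann(0, 4) = 5
    = ackermann(0, 5)
    ackermann(0, 5) = 6
  = ackermann(0, 6)
  ackermann(0, 6) = 7
Result: ackermann(1, 5) = 7

7


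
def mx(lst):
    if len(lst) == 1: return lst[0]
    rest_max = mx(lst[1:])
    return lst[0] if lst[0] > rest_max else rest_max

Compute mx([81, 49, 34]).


mx([81, 49, 34]): compare 81 with mx([49, 34])
mx([49, 34]): compare 49 with mx([34])
mx([34]) = 34  (base case)
Compare 49 with 34 -> 49
Compare 81 with 49 -> 81

81


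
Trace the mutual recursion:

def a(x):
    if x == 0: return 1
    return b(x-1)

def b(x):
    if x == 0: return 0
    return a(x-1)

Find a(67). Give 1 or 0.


a(67) = b(66)
b(66) = a(65)
a(65) = b(64)
b(64) = a(63)
a(63) = b(62)
b(62) = a(61)
a(61) = b(60)
b(60) = a(59)
a(59) = b(58)
b(58) = a(57)
a(57) = b(56)
b(56) = a(55)
a(55) = b(54)
b(54) = a(53)
a(53) = b(52)
b(52) = a(51)
a(51) = b(50)
b(50) = a(49)
a(49) = b(48)
b(48) = a(47)
a(47) = b(46)
b(46) = a(45)
a(45) = b(44)
b(44) = a(43)
a(43) = b(42)
b(42) = a(41)
a(41) = b(40)
b(40) = a(39)
a(39) = b(38)
b(38) = a(37)
a(37) = b(36)
b(36) = a(35)
a(35) = b(34)
b(34) = a(33)
a(33) = b(32)
b(32) = a(31)
a(31) = b(30)
b(30) = a(29)
a(29) = b(28)
b(28) = a(27)
a(27) = b(26)
b(26) = a(25)
a(25) = b(24)
b(24) = a(23)
a(23) = b(22)
b(22) = a(21)
a(21) = b(20)
b(20) = a(19)
a(19) = b(18)
b(18) = a(17)
a(17) = b(16)
b(16) = a(15)
a(15) = b(14)
b(14) = a(13)
a(13) = b(12)
b(12) = a(11)
a(11) = b(10)
b(10) = a(9)
a(9) = b(8)
b(8) = a(7)
a(7) = b(6)
b(6) = a(5)
a(5) = b(4)
b(4) = a(3)
a(3) = b(2)
b(2) = a(1)
a(1) = b(0)
b(0) = 0  (base case)
Result: 0

0


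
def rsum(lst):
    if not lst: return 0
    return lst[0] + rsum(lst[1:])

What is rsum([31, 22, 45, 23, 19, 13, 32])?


rsum([31, 22, 45, 23, 19, 13, 32]) = 31 + rsum([22, 45, 23, 19, 13, 32])
rsum([22, 45, 23, 19, 13, 32]) = 22 + rsum([45, 23, 19, 13, 32])
rsum([45, 23, 19, 13, 32]) = 45 + rsum([23, 19, 13, 32])
rsum([23, 19, 13, 32]) = 23 + rsum([19, 13, 32])
rsum([19, 13, 32]) = 19 + rsum([13, 32])
rsum([13, 32]) = 13 + rsum([32])
rsum([32]) = 32 + rsum([])
rsum([]) = 0  (base case)
Total: 31 + 22 + 45 + 23 + 19 + 13 + 32 + 0 = 185

185


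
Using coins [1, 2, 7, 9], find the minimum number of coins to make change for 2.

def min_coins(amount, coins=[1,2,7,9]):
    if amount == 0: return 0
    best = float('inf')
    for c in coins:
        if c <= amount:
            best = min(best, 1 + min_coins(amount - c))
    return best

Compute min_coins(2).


Building up with DP:
min_coins(0) = 0
min_coins(1) = min(1+min_coins(0)=1+0=1) = 1
min_coins(2) = min(1+min_coins(1)=1+1=2, 1+min_coins(0)=1+0=1) = 1

1


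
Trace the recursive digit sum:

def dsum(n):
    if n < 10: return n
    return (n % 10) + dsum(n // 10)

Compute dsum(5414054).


dsum(5414054) = 4 + dsum(541405)
dsum(541405) = 5 + dsum(54140)
dsum(54140) = 0 + dsum(5414)
dsum(5414) = 4 + dsum(541)
dsum(541) = 1 + dsum(54)
dsum(54) = 4 + dsum(5)
dsum(5) = 5  (base case)
Total: 4 + 5 + 0 + 4 + 1 + 4 + 5 = 23

23


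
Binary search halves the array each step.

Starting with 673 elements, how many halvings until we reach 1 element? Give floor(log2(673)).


673 / 2 = 336
336 / 2 = 168
168 / 2 = 84
84 / 2 = 42
42 / 2 = 21
21 / 2 = 10
10 / 2 = 5
5 / 2 = 2
2 / 2 = 1
Reached 1 after 9 halvings

9


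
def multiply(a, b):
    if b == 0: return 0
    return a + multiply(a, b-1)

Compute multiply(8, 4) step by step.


multiply(8, 4) = 8 + multiply(8, 3)
multiply(8, 3) = 8 + multiply(8, 2)
multiply(8, 2) = 8 + multiply(8, 1)
multiply(8, 1) = 8 + multiply(8, 0)
multiply(8, 0) = 0  (base case)
Total: 8 + 8 + 8 + 8 + 0 = 32

32


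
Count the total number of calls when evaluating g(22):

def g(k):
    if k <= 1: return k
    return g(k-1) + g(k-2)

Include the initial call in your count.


Let C(n) = total calls for g(n)
C(0) = 1, C(1) = 1
C(2) = 1 + C(1) + C(0) = 1 + 1 + 1 = 3
C(3) = 1 + C(2) + C(1) = 1 + 3 + 1 = 5
C(4) = 1 + C(3) + C(2) = 1 + 5 + 3 = 9
C(5) = 1 + C(4) + C(3) = 1 + 9 + 5 = 15
C(6) = 1 + C(5) + C(4) = 1 + 15 + 9 = 25
C(7) = 1 + C(6) + C(5) = 1 + 25 + 15 = 41
C(8) = 1 + C(7) + C(6) = 1 + 41 + 25 = 67
C(9) = 1 + C(8) + C(7) = 1 + 67 + 41 = 109
C(10) = 1 + C(9) + C(8) = 1 + 109 + 67 = 177
C(11) = 1 + C(10) + C(9) = 1 + 177 + 109 = 287
C(12) = 1 + C(11) + C(10) = 1 + 287 + 177 = 465
C(13) = 1 + C(12) + C(11) = 1 + 465 + 287 = 753
C(14) = 1 + C(13) + C(12) = 1 + 753 + 465 = 1219
C(15) = 1 + C(14) + C(13) = 1 + 1219 + 753 = 1973
C(16) = 1 + C(15) + C(14) = 1 + 1973 + 1219 = 3193
C(17) = 1 + C(16) + C(15) = 1 + 3193 + 1973 = 5167
C(18) = 1 + C(17) + C(16) = 1 + 5167 + 3193 = 8361
C(19) = 1 + C(18) + C(17) = 1 + 8361 + 5167 = 13529
C(20) = 1 + C(19) + C(18) = 1 + 13529 + 8361 = 21891
C(21) = 1 + C(20) + C(19) = 1 + 21891 + 13529 = 35421
C(22) = 1 + C(21) + C(20) = 1 + 35421 + 21891 = 57313

57313


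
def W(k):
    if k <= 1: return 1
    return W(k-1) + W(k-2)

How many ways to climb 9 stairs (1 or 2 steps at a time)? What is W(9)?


Building up from base cases:
W(0) = 1
W(1) = 1
W(2) = W(1) + W(0) = 1 + 1 = 2
W(3) = W(2) + W(1) = 2 + 1 = 3
W(4) = W(3) + W(2) = 3 + 2 = 5
W(5) = W(4) + W(3) = 5 + 3 = 8
W(6) = W(5) + W(4) = 8 + 5 = 13
W(7) = W(6) + W(5) = 13 + 8 = 21
W(8) = W(7) + W(6) = 21 + 13 = 34
W(9) = W(8) + W(7) = 34 + 21 = 55

55


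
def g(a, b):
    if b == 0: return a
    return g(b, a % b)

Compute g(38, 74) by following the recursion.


g(38, 74) = g(74, 38)
g(74, 38) = g(38, 36)
g(38, 36) = g(36, 2)
g(36, 2) = g(2, 0)
g(2, 0) = 2  (base case)

2


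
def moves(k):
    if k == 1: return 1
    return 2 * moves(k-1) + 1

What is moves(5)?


moves(5) = 2 * moves(4) + 1
moves(4) = 2 * moves(3) + 1
moves(3) = 2 * moves(2) + 1
moves(2) = 2 * moves(1) + 1
moves(1) = 1  (base case)
moves(2) = 2 * 1 + 1 = 3
moves(3) = 2 * 3 + 1 = 7
moves(4) = 2 * 7 + 1 = 15
moves(5) = 2 * 15 + 1 = 31

31


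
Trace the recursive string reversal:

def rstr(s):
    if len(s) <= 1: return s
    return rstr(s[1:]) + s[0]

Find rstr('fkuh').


rstr('fkuh') = rstr('kuh') + 'f'
rstr('kuh') = rstr('uh') + 'k'
rstr('uh') = rstr('h') + 'u'
rstr('h') = 'h'  (base case)
Concatenating: 'h' + 'u' + 'k' + 'f' = 'hukf'

hukf


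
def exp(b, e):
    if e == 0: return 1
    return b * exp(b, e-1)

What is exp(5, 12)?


exp(5, 12)
= 5 * exp(5, 11)
= 5 * 5 * exp(5, 10)
= 5 * 5 * 5 * exp(5, 9)
= 5 * 5 * 5 * 5 * exp(5, 8)
= 5 * 5 * 5 * 5 * 5 * exp(5, 7)
= 5 * 5 * 5 * 5 * 5 * 5 * exp(5, 6)
= 5 * 5 * 5 * 5 * 5 * 5 * 5 * exp(5, 5)
= 5 * 5 * 5 * 5 * 5 * 5 * 5 * 5 * exp(5, 4)
= 5 * 5 * 5 * 5 * 5 * 5 * 5 * 5 * 5 * exp(5, 3)
= 5 * 5 * 5 * 5 * 5 * 5 * 5 * 5 * 5 * 5 * exp(5, 2)
= 5 * 5 * 5 * 5 * 5 * 5 * 5 * 5 * 5 * 5 * 5 * exp(5, 1)
= 5 * 5 * 5 * 5 * 5 * 5 * 5 * 5 * 5 * 5 * 5 * 5 * exp(5, 0)
= 5 * 5 * 5 * 5 * 5 * 5 * 5 * 5 * 5 * 5 * 5 * 5 * 1
= 244140625

244140625


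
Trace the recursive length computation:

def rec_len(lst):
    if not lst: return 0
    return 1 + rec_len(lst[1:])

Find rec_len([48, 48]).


rec_len([48, 48]) = 1 + rec_len([48])
rec_len([48]) = 1 + rec_len([])
rec_len([]) = 0  (base case)
Unwinding: 1 + 1 + 0 = 2

2


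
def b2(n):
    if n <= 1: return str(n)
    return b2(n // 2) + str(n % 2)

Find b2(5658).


b2(5658) = b2(2829) + '0'
b2(2829) = b2(1414) + '1'
b2(1414) = b2(707) + '0'
b2(707) = b2(353) + '1'
b2(353) = b2(176) + '1'
b2(176) = b2(88) + '0'
b2(88) = b2(44) + '0'
b2(44) = b2(22) + '0'
b2(22) = b2(11) + '0'
b2(11) = b2(5) + '1'
b2(5) = b2(2) + '1'
b2(2) = b2(1) + '0'
b2(1) = '1'  (base case)
Concatenating: '1' + '0' + '1' + '1' + '0' + '0' + '0' + '0' + '1' + '1' + '0' + '1' + '0' = '1011000011010'

1011000011010


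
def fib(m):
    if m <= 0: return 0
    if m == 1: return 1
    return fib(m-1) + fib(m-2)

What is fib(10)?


Computing fib(10) bottom-up:
fib(0) = 0
fib(1) = 1
fib(2) = fib(1) + fib(0) = 1 + 0 = 1
fib(3) = fib(2) + fib(1) = 1 + 1 = 2
fib(4) = fib(3) + fib(2) = 2 + 1 = 3
fib(5) = fib(4) + fib(3) = 3 + 2 = 5
fib(6) = fib(5) + fib(4) = 5 + 3 = 8
fib(7) = fib(6) + fib(5) = 8 + 5 = 13
fib(8) = fib(7) + fib(6) = 13 + 8 = 21
fib(9) = fib(8) + fib(7) = 21 + 13 = 34
fib(10) = fib(9) + fib(8) = 34 + 21 = 55

55


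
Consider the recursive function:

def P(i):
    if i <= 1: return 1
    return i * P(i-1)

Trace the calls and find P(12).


P(12)
= 12 * P(11)
= 12 * 11 * P(10)
= 12 * 11 * 10 * P(9)
= 12 * 11 * 10 * 9 * P(8)
= 12 * 11 * 10 * 9 * 8 * P(7)
= 12 * 11 * 10 * 9 * 8 * 7 * P(6)
= 12 * 11 * 10 * 9 * 8 * 7 * 6 * P(5)
= 12 * 11 * 10 * 9 * 8 * 7 * 6 * 5 * P(4)
= 12 * 11 * 10 * 9 * 8 * 7 * 6 * 5 * 4 * P(3)
= 12 * 11 * 10 * 9 * 8 * 7 * 6 * 5 * 4 * 3 * P(2)
= 12 * 11 * 10 * 9 * 8 * 7 * 6 * 5 * 4 * 3 * 2 * P(1)
= 12 * 11 * 10 * 9 * 8 * 7 * 6 * 5 * 4 * 3 * 2 * 1
= 479001600

479001600


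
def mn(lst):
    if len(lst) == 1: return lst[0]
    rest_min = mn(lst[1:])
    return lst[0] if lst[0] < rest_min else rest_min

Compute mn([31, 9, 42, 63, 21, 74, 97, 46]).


mn([31, 9, 42, 63, 21, 74, 97, 46]): compare 31 with mn([9, 42, 63, 21, 74, 97, 46])
mn([9, 42, 63, 21, 74, 97, 46]): compare 9 with mn([42, 63, 21, 74, 97, 46])
mn([42, 63, 21, 74, 97, 46]): compare 42 with mn([63, 21, 74, 97, 46])
mn([63, 21, 74, 97, 46]): compare 63 with mn([21, 74, 97, 46])
mn([21, 74, 97, 46]): compare 21 with mn([74, 97, 46])
mn([74, 97, 46]): compare 74 with mn([97, 46])
mn([97, 46]): compare 97 with mn([46])
mn([46]) = 46  (base case)
Compare 97 with 46 -> 46
Compare 74 with 46 -> 46
Compare 21 with 46 -> 21
Compare 63 with 21 -> 21
Compare 42 with 21 -> 21
Compare 9 with 21 -> 9
Compare 31 with 9 -> 9

9


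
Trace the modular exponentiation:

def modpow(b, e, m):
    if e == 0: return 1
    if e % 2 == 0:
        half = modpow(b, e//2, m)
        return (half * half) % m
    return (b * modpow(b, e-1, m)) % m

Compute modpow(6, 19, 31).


modpow(6, 19, 31): e is odd, compute modpow(6, 18, 31)
  modpow(6, 18, 31): e is even, compute modpow(6, 9, 31)
    modpow(6, 9, 31): e is odd, compute modpow(6, 8, 31)
      modpow(6, 8, 31): e is even, compute modpow(6, 4, 31)
        modpow(6, 4, 31): e is even, compute modpow(6, 2, 31)
          modpow(6, 2, 31): e is even, compute modpow(6, 1, 31)
          modpow(6, 1, 31): e is odd, compute modpow(6, 0, 31)
          modpow(6, 0, 31) = 1
          (6 * 1) % 31 = 6
          half=6, (6*6) % 31 = 5
        half=5, (5*5) % 31 = 25
      half=25, (25*25) % 31 = 5
    (6 * 5) % 31 = 30
  half=30, (30*30) % 31 = 1
(6 * 1) % 31 = 6

6


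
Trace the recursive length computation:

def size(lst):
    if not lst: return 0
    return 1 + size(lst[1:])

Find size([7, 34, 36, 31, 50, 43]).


size([7, 34, 36, 31, 50, 43]) = 1 + size([34, 36, 31, 50, 43])
size([34, 36, 31, 50, 43]) = 1 + size([36, 31, 50, 43])
size([36, 31, 50, 43]) = 1 + size([31, 50, 43])
size([31, 50, 43]) = 1 + size([50, 43])
size([50, 43]) = 1 + size([43])
size([43]) = 1 + size([])
size([]) = 0  (base case)
Unwinding: 1 + 1 + 1 + 1 + 1 + 1 + 0 = 6

6


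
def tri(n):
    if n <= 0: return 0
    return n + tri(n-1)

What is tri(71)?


tri(71)
= 71 + 70 + 69 + 68 + 67 + 66 + 65 + 64 + 63 + 62 + 61 + 60 + 59 + 58 + 57 + 56 + 55 + 54 + 53 + 52 + 51 + 50 + 49 + 48 + 47 + 46 + 45 + 44 + 43 + 42 + 41 + 40 + 39 + 38 + 37 + 36 + 35 + 34 + 33 + 32 + 31 + 30 + 29 + 28 + 27 + 26 + 25 + 24 + 23 + 22 + 21 + 20 + 19 + 18 + 17 + 16 + 15 + 14 + 13 + 12 + 11 + 10 + 9 + 8 + 7 + 6 + 5 + 4 + 3 + 2 + 1 + tri(0)
= 71 + 70 + 69 + 68 + 67 + 66 + 65 + 64 + 63 + 62 + 61 + 60 + 59 + 58 + 57 + 56 + 55 + 54 + 53 + 52 + 51 + 50 + 49 + 48 + 47 + 46 + 45 + 44 + 43 + 42 + 41 + 40 + 39 + 38 + 37 + 36 + 35 + 34 + 33 + 32 + 31 + 30 + 29 + 28 + 27 + 26 + 25 + 24 + 23 + 22 + 21 + 20 + 19 + 18 + 17 + 16 + 15 + 14 + 13 + 12 + 11 + 10 + 9 + 8 + 7 + 6 + 5 + 4 + 3 + 2 + 1 + 0
= 2556

2556


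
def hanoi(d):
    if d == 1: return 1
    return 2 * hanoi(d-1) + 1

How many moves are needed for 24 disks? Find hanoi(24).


hanoi(24) = 2 * hanoi(23) + 1
hanoi(23) = 2 * hanoi(22) + 1
hanoi(22) = 2 * hanoi(21) + 1
hanoi(21) = 2 * hanoi(20) + 1
hanoi(20) = 2 * hanoi(19) + 1
hanoi(19) = 2 * hanoi(18) + 1
hanoi(18) = 2 * hanoi(17) + 1
hanoi(17) = 2 * hanoi(16) + 1
hanoi(16) = 2 * hanoi(15) + 1
hanoi(15) = 2 * hanoi(14) + 1
hanoi(14) = 2 * hanoi(13) + 1
hanoi(13) = 2 * hanoi(12) + 1
hanoi(12) = 2 * hanoi(11) + 1
hanoi(11) = 2 * hanoi(10) + 1
hanoi(10) = 2 * hanoi(9) + 1
hanoi(9) = 2 * hanoi(8) + 1
hanoi(8) = 2 * hanoi(7) + 1
hanoi(7) = 2 * hanoi(6) + 1
hanoi(6) = 2 * hanoi(5) + 1
hanoi(5) = 2 * hanoi(4) + 1
hanoi(4) = 2 * hanoi(3) + 1
hanoi(3) = 2 * hanoi(2) + 1
hanoi(2) = 2 * hanoi(1) + 1
hanoi(1) = 1  (base case)
hanoi(2) = 2 * 1 + 1 = 3
hanoi(3) = 2 * 3 + 1 = 7
hanoi(4) = 2 * 7 + 1 = 15
hanoi(5) = 2 * 15 + 1 = 31
hanoi(6) = 2 * 31 + 1 = 63
hanoi(7) = 2 * 63 + 1 = 127
hanoi(8) = 2 * 127 + 1 = 255
hanoi(9) = 2 * 255 + 1 = 511
hanoi(10) = 2 * 511 + 1 = 1023
hanoi(11) = 2 * 1023 + 1 = 2047
hanoi(12) = 2 * 2047 + 1 = 4095
hanoi(13) = 2 * 4095 + 1 = 8191
hanoi(14) = 2 * 8191 + 1 = 16383
hanoi(15) = 2 * 16383 + 1 = 32767
hanoi(16) = 2 * 32767 + 1 = 65535
hanoi(17) = 2 * 65535 + 1 = 131071
hanoi(18) = 2 * 131071 + 1 = 262143
hanoi(19) = 2 * 262143 + 1 = 524287
hanoi(20) = 2 * 524287 + 1 = 1048575
hanoi(21) = 2 * 1048575 + 1 = 2097151
hanoi(22) = 2 * 2097151 + 1 = 4194303
hanoi(23) = 2 * 4194303 + 1 = 8388607
hanoi(24) = 2 * 8388607 + 1 = 16777215

16777215


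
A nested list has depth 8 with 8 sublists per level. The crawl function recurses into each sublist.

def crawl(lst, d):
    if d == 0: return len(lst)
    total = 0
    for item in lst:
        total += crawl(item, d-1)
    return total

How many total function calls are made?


At depth 0 (root): 1 call
At depth 1: each of 1 parents calls crawl on 8 children = 8 calls
At depth 2: each of 8 parents calls crawl on 8 children = 64 calls
At depth 3: each of 64 parents calls crawl on 8 children = 512 calls
At depth 4: each of 512 parents calls crawl on 8 children = 4096 calls
At depth 5: each of 4096 parents calls crawl on 8 children = 32768 calls
At depth 6: each of 32768 parents calls crawl on 8 children = 262144 calls
At depth 7: each of 262144 parents calls crawl on 8 children = 2097152 calls
At depth 8: each of 2097152 parents calls crawl on 8 children = 16777216 calls
Total: 1 + 8 + 64 + 512 + 4096 + 32768 + 262144 + 2097152 + 16777216 = 19173961

19173961


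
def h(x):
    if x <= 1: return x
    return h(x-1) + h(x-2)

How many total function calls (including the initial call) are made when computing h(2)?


Let C(n) = total calls for h(n)
C(0) = 1, C(1) = 1
C(2) = 1 + C(1) + C(0) = 1 + 1 + 1 = 3

3


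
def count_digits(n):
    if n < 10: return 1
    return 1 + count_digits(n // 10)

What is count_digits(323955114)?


count_digits(323955114) = 1 + count_digits(32395511)
count_digits(32395511) = 1 + count_digits(3239551)
count_digits(3239551) = 1 + count_digits(323955)
count_digits(323955) = 1 + count_digits(32395)
count_digits(32395) = 1 + count_digits(3239)
count_digits(3239) = 1 + count_digits(323)
count_digits(323) = 1 + count_digits(32)
count_digits(32) = 1 + count_digits(3)
count_digits(3) = 1  (base case: 3 < 10)
Unwinding: 1 + 1 + 1 + 1 + 1 + 1 + 1 + 1 + 1 = 9

9


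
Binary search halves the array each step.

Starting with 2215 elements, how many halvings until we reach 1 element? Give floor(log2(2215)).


2215 / 2 = 1107
1107 / 2 = 553
553 / 2 = 276
276 / 2 = 138
138 / 2 = 69
69 / 2 = 34
34 / 2 = 17
17 / 2 = 8
8 / 2 = 4
4 / 2 = 2
2 / 2 = 1
Reached 1 after 11 halvings

11


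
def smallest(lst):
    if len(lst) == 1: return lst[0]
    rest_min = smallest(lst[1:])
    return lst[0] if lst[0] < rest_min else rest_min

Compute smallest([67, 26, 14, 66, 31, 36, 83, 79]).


smallest([67, 26, 14, 66, 31, 36, 83, 79]): compare 67 with smallest([26, 14, 66, 31, 36, 83, 79])
smallest([26, 14, 66, 31, 36, 83, 79]): compare 26 with smallest([14, 66, 31, 36, 83, 79])
smallest([14, 66, 31, 36, 83, 79]): compare 14 with smallest([66, 31, 36, 83, 79])
smallest([66, 31, 36, 83, 79]): compare 66 with smallest([31, 36, 83, 79])
smallest([31, 36, 83, 79]): compare 31 with smallest([36, 83, 79])
smallest([36, 83, 79]): compare 36 with smallest([83, 79])
smallest([83, 79]): compare 83 with smallest([79])
smallest([79]) = 79  (base case)
Compare 83 with 79 -> 79
Compare 36 with 79 -> 36
Compare 31 with 36 -> 31
Compare 66 with 31 -> 31
Compare 14 with 31 -> 14
Compare 26 with 14 -> 14
Compare 67 with 14 -> 14

14


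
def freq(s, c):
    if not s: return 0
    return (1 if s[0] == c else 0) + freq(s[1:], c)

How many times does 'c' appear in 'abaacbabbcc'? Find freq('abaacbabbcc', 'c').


s[0]='a' != 'c' -> 0
s[0]='b' != 'c' -> 0
s[0]='a' != 'c' -> 0
s[0]='a' != 'c' -> 0
s[0]='c' == 'c' -> 1
s[0]='b' != 'c' -> 0
s[0]='a' != 'c' -> 0
s[0]='b' != 'c' -> 0
s[0]='b' != 'c' -> 0
s[0]='c' == 'c' -> 1
s[0]='c' == 'c' -> 1
Sum: 0 + 0 + 0 + 0 + 1 + 0 + 0 + 0 + 0 + 1 + 1 = 3

3


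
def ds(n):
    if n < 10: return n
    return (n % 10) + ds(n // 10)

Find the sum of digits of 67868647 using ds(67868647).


ds(67868647) = 7 + ds(6786864)
ds(6786864) = 4 + ds(678686)
ds(678686) = 6 + ds(67868)
ds(67868) = 8 + ds(6786)
ds(6786) = 6 + ds(678)
ds(678) = 8 + ds(67)
ds(67) = 7 + ds(6)
ds(6) = 6  (base case)
Total: 7 + 4 + 6 + 8 + 6 + 8 + 7 + 6 = 52

52


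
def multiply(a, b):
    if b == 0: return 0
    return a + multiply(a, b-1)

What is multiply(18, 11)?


multiply(18, 11) = 18 + multiply(18, 10)
multiply(18, 10) = 18 + multiply(18, 9)
multiply(18, 9) = 18 + multiply(18, 8)
multiply(18, 8) = 18 + multiply(18, 7)
multiply(18, 7) = 18 + multiply(18, 6)
multiply(18, 6) = 18 + multiply(18, 5)
multiply(18, 5) = 18 + multiply(18, 4)
multiply(18, 4) = 18 + multiply(18, 3)
multiply(18, 3) = 18 + multiply(18, 2)
multiply(18, 2) = 18 + multiply(18, 1)
multiply(18, 1) = 18 + multiply(18, 0)
multiply(18, 0) = 0  (base case)
Total: 18 + 18 + 18 + 18 + 18 + 18 + 18 + 18 + 18 + 18 + 18 + 0 = 198

198


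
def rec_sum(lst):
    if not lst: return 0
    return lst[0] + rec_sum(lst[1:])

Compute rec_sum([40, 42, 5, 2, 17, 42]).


rec_sum([40, 42, 5, 2, 17, 42]) = 40 + rec_sum([42, 5, 2, 17, 42])
rec_sum([42, 5, 2, 17, 42]) = 42 + rec_sum([5, 2, 17, 42])
rec_sum([5, 2, 17, 42]) = 5 + rec_sum([2, 17, 42])
rec_sum([2, 17, 42]) = 2 + rec_sum([17, 42])
rec_sum([17, 42]) = 17 + rec_sum([42])
rec_sum([42]) = 42 + rec_sum([])
rec_sum([]) = 0  (base case)
Total: 40 + 42 + 5 + 2 + 17 + 42 + 0 = 148

148


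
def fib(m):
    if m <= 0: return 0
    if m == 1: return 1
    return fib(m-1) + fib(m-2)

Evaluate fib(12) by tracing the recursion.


Computing fib(12) bottom-up:
fib(0) = 0
fib(1) = 1
fib(2) = fib(1) + fib(0) = 1 + 0 = 1
fib(3) = fib(2) + fib(1) = 1 + 1 = 2
fib(4) = fib(3) + fib(2) = 2 + 1 = 3
fib(5) = fib(4) + fib(3) = 3 + 2 = 5
fib(6) = fib(5) + fib(4) = 5 + 3 = 8
fib(7) = fib(6) + fib(5) = 8 + 5 = 13
fib(8) = fib(7) + fib(6) = 13 + 8 = 21
fib(9) = fib(8) + fib(7) = 21 + 13 = 34
fib(10) = fib(9) + fib(8) = 34 + 21 = 55
fib(11) = fib(10) + fib(9) = 55 + 34 = 89
fib(12) = fib(11) + fib(10) = 89 + 55 = 144

144


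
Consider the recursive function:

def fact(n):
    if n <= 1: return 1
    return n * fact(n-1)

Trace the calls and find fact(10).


fact(10)
= 10 * fact(9)
= 10 * 9 * fact(8)
= 10 * 9 * 8 * fact(7)
= 10 * 9 * 8 * 7 * fact(6)
= 10 * 9 * 8 * 7 * 6 * fact(5)
= 10 * 9 * 8 * 7 * 6 * 5 * fact(4)
= 10 * 9 * 8 * 7 * 6 * 5 * 4 * fact(3)
= 10 * 9 * 8 * 7 * 6 * 5 * 4 * 3 * fact(2)
= 10 * 9 * 8 * 7 * 6 * 5 * 4 * 3 * 2 * fact(1)
= 10 * 9 * 8 * 7 * 6 * 5 * 4 * 3 * 2 * 1
= 3628800

3628800


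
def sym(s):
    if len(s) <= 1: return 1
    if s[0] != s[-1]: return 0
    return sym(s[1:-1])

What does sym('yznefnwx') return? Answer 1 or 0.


sym('yznefnwx'): s[0]='y' != s[-1]='x' -> return 0
Result: 0 (not a palindrome)

0


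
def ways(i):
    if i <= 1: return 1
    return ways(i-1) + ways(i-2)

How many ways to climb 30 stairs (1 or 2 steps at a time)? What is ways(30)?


Building up from base cases:
ways(0) = 1
ways(1) = 1
ways(2) = ways(1) + ways(0) = 1 + 1 = 2
ways(3) = ways(2) + ways(1) = 2 + 1 = 3
ways(4) = ways(3) + ways(2) = 3 + 2 = 5
ways(5) = ways(4) + ways(3) = 5 + 3 = 8
ways(6) = ways(5) + ways(4) = 8 + 5 = 13
ways(7) = ways(6) + ways(5) = 13 + 8 = 21
ways(8) = ways(7) + ways(6) = 21 + 13 = 34
ways(9) = ways(8) + ways(7) = 34 + 21 = 55
ways(10) = ways(9) + ways(8) = 55 + 34 = 89
ways(11) = ways(10) + ways(9) = 89 + 55 = 144
ways(12) = ways(11) + ways(10) = 144 + 89 = 233
ways(13) = ways(12) + ways(11) = 233 + 144 = 377
ways(14) = ways(13) + ways(12) = 377 + 233 = 610
ways(15) = ways(14) + ways(13) = 610 + 377 = 987
ways(16) = ways(15) + ways(14) = 987 + 610 = 1597
ways(17) = ways(16) + ways(15) = 1597 + 987 = 2584
ways(18) = ways(17) + ways(16) = 2584 + 1597 = 4181
ways(19) = ways(18) + ways(17) = 4181 + 2584 = 6765
ways(20) = ways(19) + ways(18) = 6765 + 4181 = 10946
ways(21) = ways(20) + ways(19) = 10946 + 6765 = 17711
ways(22) = ways(21) + ways(20) = 17711 + 10946 = 28657
ways(23) = ways(22) + ways(21) = 28657 + 17711 = 46368
ways(24) = ways(23) + ways(22) = 46368 + 28657 = 75025
ways(25) = ways(24) + ways(23) = 75025 + 46368 = 121393
ways(26) = ways(25) + ways(24) = 121393 + 75025 = 196418
ways(27) = ways(26) + ways(25) = 196418 + 121393 = 317811
ways(28) = ways(27) + ways(26) = 317811 + 196418 = 514229
ways(29) = ways(28) + ways(27) = 514229 + 317811 = 832040
ways(30) = ways(29) + ways(28) = 832040 + 514229 = 1346269

1346269


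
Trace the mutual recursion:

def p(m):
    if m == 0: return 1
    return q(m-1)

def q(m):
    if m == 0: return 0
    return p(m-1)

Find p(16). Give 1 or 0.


p(16) = q(15)
q(15) = p(14)
p(14) = q(13)
q(13) = p(12)
p(12) = q(11)
q(11) = p(10)
p(10) = q(9)
q(9) = p(8)
p(8) = q(7)
q(7) = p(6)
p(6) = q(5)
q(5) = p(4)
p(4) = q(3)
q(3) = p(2)
p(2) = q(1)
q(1) = p(0)
p(0) = 1  (base case)
Result: 1

1


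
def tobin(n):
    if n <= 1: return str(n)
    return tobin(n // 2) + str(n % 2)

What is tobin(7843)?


tobin(7843) = tobin(3921) + '1'
tobin(3921) = tobin(1960) + '1'
tobin(1960) = tobin(980) + '0'
tobin(980) = tobin(490) + '0'
tobin(490) = tobin(245) + '0'
tobin(245) = tobin(122) + '1'
tobin(122) = tobin(61) + '0'
tobin(61) = tobin(30) + '1'
tobin(30) = tobin(15) + '0'
tobin(15) = tobin(7) + '1'
tobin(7) = tobin(3) + '1'
tobin(3) = tobin(1) + '1'
tobin(1) = '1'  (base case)
Concatenating: '1' + '1' + '1' + '1' + '0' + '1' + '0' + '1' + '0' + '0' + '0' + '1' + '1' = '1111010100011'

1111010100011


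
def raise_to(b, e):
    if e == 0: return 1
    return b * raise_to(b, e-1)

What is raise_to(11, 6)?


raise_to(11, 6)
= 11 * raise_to(11, 5)
= 11 * 11 * raise_to(11, 4)
= 11 * 11 * 11 * raise_to(11, 3)
= 11 * 11 * 11 * 11 * raise_to(11, 2)
= 11 * 11 * 11 * 11 * 11 * raise_to(11, 1)
= 11 * 11 * 11 * 11 * 11 * 11 * raise_to(11, 0)
= 11 * 11 * 11 * 11 * 11 * 11 * 1
= 1771561

1771561


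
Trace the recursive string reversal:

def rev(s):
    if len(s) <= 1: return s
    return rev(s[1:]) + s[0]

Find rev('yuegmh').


rev('yuegmh') = rev('uegmh') + 'y'
rev('uegmh') = rev('egmh') + 'u'
rev('egmh') = rev('gmh') + 'e'
rev('gmh') = rev('mh') + 'g'
rev('mh') = rev('h') + 'm'
rev('h') = 'h'  (base case)
Concatenating: 'h' + 'm' + 'g' + 'e' + 'u' + 'y' = 'hmgeuy'

hmgeuy


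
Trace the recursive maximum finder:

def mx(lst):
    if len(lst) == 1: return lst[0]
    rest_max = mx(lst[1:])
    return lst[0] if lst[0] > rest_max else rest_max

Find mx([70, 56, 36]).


mx([70, 56, 36]): compare 70 with mx([56, 36])
mx([56, 36]): compare 56 with mx([36])
mx([36]) = 36  (base case)
Compare 56 with 36 -> 56
Compare 70 with 56 -> 70

70


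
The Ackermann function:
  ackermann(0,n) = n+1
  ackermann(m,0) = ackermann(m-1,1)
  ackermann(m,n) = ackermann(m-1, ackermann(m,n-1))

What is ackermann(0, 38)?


ackermann(0, 38) = 39
Result: ackermann(0, 38) = 39

39


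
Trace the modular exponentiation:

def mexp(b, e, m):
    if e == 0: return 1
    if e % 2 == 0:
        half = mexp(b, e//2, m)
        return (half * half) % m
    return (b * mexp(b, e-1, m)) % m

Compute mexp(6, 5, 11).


mexp(6, 5, 11): e is odd, compute mexp(6, 4, 11)
  mexp(6, 4, 11): e is even, compute mexp(6, 2, 11)
    mexp(6, 2, 11): e is even, compute mexp(6, 1, 11)
      mexp(6, 1, 11): e is odd, compute mexp(6, 0, 11)
        mexp(6, 0, 11) = 1
      (6 * 1) % 11 = 6
    half=6, (6*6) % 11 = 3
  half=3, (3*3) % 11 = 9
(6 * 9) % 11 = 10

10


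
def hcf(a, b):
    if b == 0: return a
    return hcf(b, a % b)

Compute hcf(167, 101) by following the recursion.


hcf(167, 101) = hcf(101, 66)
hcf(101, 66) = hcf(66, 35)
hcf(66, 35) = hcf(35, 31)
hcf(35, 31) = hcf(31, 4)
hcf(31, 4) = hcf(4, 3)
hcf(4, 3) = hcf(3, 1)
hcf(3, 1) = hcf(1, 0)
hcf(1, 0) = 1  (base case)

1


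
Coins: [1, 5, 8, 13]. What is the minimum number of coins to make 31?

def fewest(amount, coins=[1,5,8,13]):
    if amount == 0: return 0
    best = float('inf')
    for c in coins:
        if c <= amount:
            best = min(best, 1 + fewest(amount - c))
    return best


Building up with DP:
fewest(0) = 0
fewest(1) = min(1+fewest(0)=1+0=1) = 1
fewest(2) = min(1+fewest(1)=1+1=2) = 2
fewest(3) = min(1+fewest(2)=1+2=3) = 3
fewest(4) = min(1+fewest(3)=1+3=4) = 4
fewest(5) = min(1+fewest(4)=1+4=5, 1+fewest(0)=1+0=1) = 1
fewest(6) = min(1+fewest(5)=1+1=2, 1+fewest(1)=1+1=2) = 2
fewest(7) = min(1+fewest(6)=1+2=3, 1+fewest(2)=1+2=3) = 3
fewest(8) = min(1+fewest(7)=1+3=4, 1+fewest(3)=1+3=4, 1+fewest(0)=1+0=1) = 1
fewest(9) = min(1+fewest(8)=1+1=2, 1+fewest(4)=1+4=5, 1+fewest(1)=1+1=2) = 2
fewest(10) = min(1+fewest(9)=1+2=3, 1+fewest(5)=1+1=2, 1+fewest(2)=1+2=3) = 2
fewest(11) = min(1+fewest(10)=1+2=3, 1+fewest(6)=1+2=3, 1+fewest(3)=1+3=4) = 3
fewest(12) = min(1+fewest(11)=1+3=4, 1+fewest(7)=1+3=4, 1+fewest(4)=1+4=5) = 4
fewest(13) = min(1+fewest(12)=1+4=5, 1+fewest(8)=1+1=2, 1+fewest(5)=1+1=2, 1+fewest(0)=1+0=1) = 1
fewest(14) = min(1+fewest(13)=1+1=2, 1+fewest(9)=1+2=3, 1+fewest(6)=1+2=3, 1+fewest(1)=1+1=2) = 2
fewest(15) = min(1+fewest(14)=1+2=3, 1+fewest(10)=1+2=3, 1+fewest(7)=1+3=4, 1+fewest(2)=1+2=3) = 3
fewest(16) = min(1+fewest(15)=1+3=4, 1+fewest(11)=1+3=4, 1+fewest(8)=1+1=2, 1+fewest(3)=1+3=4) = 2
fewest(17) = min(1+fewest(16)=1+2=3, 1+fewest(12)=1+4=5, 1+fewest(9)=1+2=3, 1+fewest(4)=1+4=5) = 3
fewest(18) = min(1+fewest(17)=1+3=4, 1+fewest(13)=1+1=2, 1+fewest(10)=1+2=3, 1+fewest(5)=1+1=2) = 2
fewest(19) = min(1+fewest(18)=1+2=3, 1+fewest(14)=1+2=3, 1+fewest(11)=1+3=4, 1+fewest(6)=1+2=3) = 3
fewest(20) = min(1+fewest(19)=1+3=4, 1+fewest(15)=1+3=4, 1+fewest(12)=1+4=5, 1+fewest(7)=1+3=4) = 4
fewest(21) = min(1+fewest(20)=1+4=5, 1+fewest(16)=1+2=3, 1+fewest(13)=1+1=2, 1+fewest(8)=1+1=2) = 2
fewest(22) = min(1+fewest(21)=1+2=3, 1+fewest(17)=1+3=4, 1+fewest(14)=1+2=3, 1+fewest(9)=1+2=3) = 3
fewest(23) = min(1+fewest(22)=1+3=4, 1+fewest(18)=1+2=3, 1+fewest(15)=1+3=4, 1+fewest(10)=1+2=3) = 3
fewest(24) = min(1+fewest(23)=1+3=4, 1+fewest(19)=1+3=4, 1+fewest(16)=1+2=3, 1+fewest(11)=1+3=4) = 3
fewest(25) = min(1+fewest(24)=1+3=4, 1+fewest(20)=1+4=5, 1+fewest(17)=1+3=4, 1+fewest(12)=1+4=5) = 4
fewest(26) = min(1+fewest(25)=1+4=5, 1+fewest(21)=1+2=3, 1+fewest(18)=1+2=3, 1+fewest(13)=1+1=2) = 2
fewest(27) = min(1+fewest(26)=1+2=3, 1+fewest(22)=1+3=4, 1+fewest(19)=1+3=4, 1+fewest(14)=1+2=3) = 3
fewest(28) = min(1+fewest(27)=1+3=4, 1+fewest(23)=1+3=4, 1+fewest(20)=1+4=5, 1+fewest(15)=1+3=4) = 4
fewest(29) = min(1+fewest(28)=1+4=5, 1+fewest(24)=1+3=4, 1+fewest(21)=1+2=3, 1+fewest(16)=1+2=3) = 3
fewest(30) = min(1+fewest(29)=1+3=4, 1+fewest(25)=1+4=5, 1+fewest(22)=1+3=4, 1+fewest(17)=1+3=4) = 4
fewest(31) = min(1+fewest(30)=1+4=5, 1+fewest(26)=1+2=3, 1+fewest(23)=1+3=4, 1+fewest(18)=1+2=3) = 3

3


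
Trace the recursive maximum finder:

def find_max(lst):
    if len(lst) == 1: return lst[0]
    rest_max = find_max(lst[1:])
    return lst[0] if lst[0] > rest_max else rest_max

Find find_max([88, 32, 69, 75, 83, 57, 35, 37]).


find_max([88, 32, 69, 75, 83, 57, 35, 37]): compare 88 with find_max([32, 69, 75, 83, 57, 35, 37])
find_max([32, 69, 75, 83, 57, 35, 37]): compare 32 with find_max([69, 75, 83, 57, 35, 37])
find_max([69, 75, 83, 57, 35, 37]): compare 69 with find_max([75, 83, 57, 35, 37])
find_max([75, 83, 57, 35, 37]): compare 75 with find_max([83, 57, 35, 37])
find_max([83, 57, 35, 37]): compare 83 with find_max([57, 35, 37])
find_max([57, 35, 37]): compare 57 with find_max([35, 37])
find_max([35, 37]): compare 35 with find_max([37])
find_max([37]) = 37  (base case)
Compare 35 with 37 -> 37
Compare 57 with 37 -> 57
Compare 83 with 57 -> 83
Compare 75 with 83 -> 83
Compare 69 with 83 -> 83
Compare 32 with 83 -> 83
Compare 88 with 83 -> 88

88


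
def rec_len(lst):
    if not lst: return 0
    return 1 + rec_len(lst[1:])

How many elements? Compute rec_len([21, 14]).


rec_len([21, 14]) = 1 + rec_len([14])
rec_len([14]) = 1 + rec_len([])
rec_len([]) = 0  (base case)
Unwinding: 1 + 1 + 0 = 2

2


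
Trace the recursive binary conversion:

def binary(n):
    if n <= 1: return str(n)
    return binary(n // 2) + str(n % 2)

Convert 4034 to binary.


binary(4034) = binary(2017) + '0'
binary(2017) = binary(1008) + '1'
binary(1008) = binary(504) + '0'
binary(504) = binary(252) + '0'
binary(252) = binary(126) + '0'
binary(126) = binary(63) + '0'
binary(63) = binary(31) + '1'
binary(31) = binary(15) + '1'
binary(15) = binary(7) + '1'
binary(7) = binary(3) + '1'
binary(3) = binary(1) + '1'
binary(1) = '1'  (base case)
Concatenating: '1' + '1' + '1' + '1' + '1' + '1' + '0' + '0' + '0' + '0' + '1' + '0' = '111111000010'

111111000010


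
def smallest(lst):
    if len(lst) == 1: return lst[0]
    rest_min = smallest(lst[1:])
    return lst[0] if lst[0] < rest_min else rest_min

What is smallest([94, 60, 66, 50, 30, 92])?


smallest([94, 60, 66, 50, 30, 92]): compare 94 with smallest([60, 66, 50, 30, 92])
smallest([60, 66, 50, 30, 92]): compare 60 with smallest([66, 50, 30, 92])
smallest([66, 50, 30, 92]): compare 66 with smallest([50, 30, 92])
smallest([50, 30, 92]): compare 50 with smallest([30, 92])
smallest([30, 92]): compare 30 with smallest([92])
smallest([92]) = 92  (base case)
Compare 30 with 92 -> 30
Compare 50 with 30 -> 30
Compare 66 with 30 -> 30
Compare 60 with 30 -> 30
Compare 94 with 30 -> 30

30


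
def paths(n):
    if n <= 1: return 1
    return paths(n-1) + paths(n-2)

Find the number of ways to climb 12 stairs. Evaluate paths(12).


Building up from base cases:
paths(0) = 1
paths(1) = 1
paths(2) = paths(1) + paths(0) = 1 + 1 = 2
paths(3) = paths(2) + paths(1) = 2 + 1 = 3
paths(4) = paths(3) + paths(2) = 3 + 2 = 5
paths(5) = paths(4) + paths(3) = 5 + 3 = 8
paths(6) = paths(5) + paths(4) = 8 + 5 = 13
paths(7) = paths(6) + paths(5) = 13 + 8 = 21
paths(8) = paths(7) + paths(6) = 21 + 13 = 34
paths(9) = paths(8) + paths(7) = 34 + 21 = 55
paths(10) = paths(9) + paths(8) = 55 + 34 = 89
paths(11) = paths(10) + paths(9) = 89 + 55 = 144
paths(12) = paths(11) + paths(10) = 144 + 89 = 233

233


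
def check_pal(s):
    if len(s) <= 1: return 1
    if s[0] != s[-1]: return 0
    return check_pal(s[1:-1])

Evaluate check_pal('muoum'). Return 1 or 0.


check_pal('muoum'): s[0]='m' == s[-1]='m' -> check check_pal('uou')
check_pal('uou'): s[0]='u' == s[-1]='u' -> check check_pal('o')
check_pal('o'): len <= 1 -> return 1  (base case)
Result: 1 (palindrome)

1


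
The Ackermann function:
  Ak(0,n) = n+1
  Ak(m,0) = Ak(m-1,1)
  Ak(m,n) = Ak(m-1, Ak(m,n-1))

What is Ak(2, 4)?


Ak(2, 4) = Ak(1, Ak(2, 3))
  Ak(2, 3) = Ak(1, Ak(2, 2))
    Ak(2, 2) = Ak(1, Ak(2, 1))
      Ak(2, 1) = Ak(1, Ak(2, 0))
        Ak(2, 0) = Ak(1, 1)
          Ak(1, 1) = Ak(0, Ak(1, 0))
          Ak(1, 0) = Ak(0, 1)
          Ak(0, 1) = 2
            = Ak(0, 2)
          Ak(0, 2) = 3
        = Ak(1, 3)
        Ak(1, 3) = Ak(0, Ak(1, 2))
          Ak(1, 2) = Ak(0, Ak(1, 1))
          Ak(1, 1) = Ak(0, Ak(1, 0))
          Ak(1, 0) = Ak(0, 1)
          Ak(0, 1) = 2
            = Ak(0, 2)
          Ak(0, 2) = 3
            = Ak(0, 3)
          Ak(0, 3) = 4
          = Ak(0, 4)
          Ak(0, 4) = 5
      = Ak(1, 5)
      Ak(1, 5) = Ak(0, Ak(1, 4))
        Ak(1, 4) = Ak(0, Ak(1, 3))
... (trace truncated)
Result: Ak(2, 4) = 11

11


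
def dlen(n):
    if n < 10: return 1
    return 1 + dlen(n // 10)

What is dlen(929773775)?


dlen(929773775) = 1 + dlen(92977377)
dlen(92977377) = 1 + dlen(9297737)
dlen(9297737) = 1 + dlen(929773)
dlen(929773) = 1 + dlen(92977)
dlen(92977) = 1 + dlen(9297)
dlen(9297) = 1 + dlen(929)
dlen(929) = 1 + dlen(92)
dlen(92) = 1 + dlen(9)
dlen(9) = 1  (base case: 9 < 10)
Unwinding: 1 + 1 + 1 + 1 + 1 + 1 + 1 + 1 + 1 = 9

9


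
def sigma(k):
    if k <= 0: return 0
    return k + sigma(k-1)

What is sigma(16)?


sigma(16)
= 16 + 15 + 14 + 13 + 12 + 11 + 10 + 9 + 8 + 7 + 6 + 5 + 4 + 3 + 2 + 1 + sigma(0)
= 16 + 15 + 14 + 13 + 12 + 11 + 10 + 9 + 8 + 7 + 6 + 5 + 4 + 3 + 2 + 1 + 0
= 136

136


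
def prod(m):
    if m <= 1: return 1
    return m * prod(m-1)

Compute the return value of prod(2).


prod(2)
= 2 * prod(1)
= 2 * 1
= 2

2


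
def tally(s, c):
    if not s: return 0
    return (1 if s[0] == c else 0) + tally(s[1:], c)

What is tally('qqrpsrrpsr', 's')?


s[0]='q' != 's' -> 0
s[0]='q' != 's' -> 0
s[0]='r' != 's' -> 0
s[0]='p' != 's' -> 0
s[0]='s' == 's' -> 1
s[0]='r' != 's' -> 0
s[0]='r' != 's' -> 0
s[0]='p' != 's' -> 0
s[0]='s' == 's' -> 1
s[0]='r' != 's' -> 0
Sum: 0 + 0 + 0 + 0 + 1 + 0 + 0 + 0 + 1 + 0 = 2

2


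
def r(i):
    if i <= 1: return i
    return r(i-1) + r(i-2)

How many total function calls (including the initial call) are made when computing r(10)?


Let C(n) = total calls for r(n)
C(0) = 1, C(1) = 1
C(2) = 1 + C(1) + C(0) = 1 + 1 + 1 = 3
C(3) = 1 + C(2) + C(1) = 1 + 3 + 1 = 5
C(4) = 1 + C(3) + C(2) = 1 + 5 + 3 = 9
C(5) = 1 + C(4) + C(3) = 1 + 9 + 5 = 15
C(6) = 1 + C(5) + C(4) = 1 + 15 + 9 = 25
C(7) = 1 + C(6) + C(5) = 1 + 25 + 15 = 41
C(8) = 1 + C(7) + C(6) = 1 + 41 + 25 = 67
C(9) = 1 + C(8) + C(7) = 1 + 67 + 41 = 109
C(10) = 1 + C(9) + C(8) = 1 + 109 + 67 = 177

177


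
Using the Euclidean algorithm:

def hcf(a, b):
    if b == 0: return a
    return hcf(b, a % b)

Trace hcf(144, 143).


hcf(144, 143) = hcf(143, 1)
hcf(143, 1) = hcf(1, 0)
hcf(1, 0) = 1  (base case)

1


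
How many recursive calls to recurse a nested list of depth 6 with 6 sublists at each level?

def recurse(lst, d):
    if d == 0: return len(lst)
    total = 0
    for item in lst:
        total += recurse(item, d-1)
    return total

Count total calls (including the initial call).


At depth 0 (root): 1 call
At depth 1: each of 1 parents calls recurse on 6 children = 6 calls
At depth 2: each of 6 parents calls recurse on 6 children = 36 calls
At depth 3: each of 36 parents calls recurse on 6 children = 216 calls
At depth 4: each of 216 parents calls recurse on 6 children = 1296 calls
At depth 5: each of 1296 parents calls recurse on 6 children = 7776 calls
At depth 6: each of 7776 parents calls recurse on 6 children = 46656 calls
Total: 1 + 6 + 36 + 216 + 1296 + 7776 + 46656 = 55987

55987


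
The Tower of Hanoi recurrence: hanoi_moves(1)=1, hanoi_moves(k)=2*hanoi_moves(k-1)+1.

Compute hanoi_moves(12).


hanoi_moves(12) = 2 * hanoi_moves(11) + 1
hanoi_moves(11) = 2 * hanoi_moves(10) + 1
hanoi_moves(10) = 2 * hanoi_moves(9) + 1
hanoi_moves(9) = 2 * hanoi_moves(8) + 1
hanoi_moves(8) = 2 * hanoi_moves(7) + 1
hanoi_moves(7) = 2 * hanoi_moves(6) + 1
hanoi_moves(6) = 2 * hanoi_moves(5) + 1
hanoi_moves(5) = 2 * hanoi_moves(4) + 1
hanoi_moves(4) = 2 * hanoi_moves(3) + 1
hanoi_moves(3) = 2 * hanoi_moves(2) + 1
hanoi_moves(2) = 2 * hanoi_moves(1) + 1
hanoi_moves(1) = 1  (base case)
hanoi_moves(2) = 2 * 1 + 1 = 3
hanoi_moves(3) = 2 * 3 + 1 = 7
hanoi_moves(4) = 2 * 7 + 1 = 15
hanoi_moves(5) = 2 * 15 + 1 = 31
hanoi_moves(6) = 2 * 31 + 1 = 63
hanoi_moves(7) = 2 * 63 + 1 = 127
hanoi_moves(8) = 2 * 127 + 1 = 255
hanoi_moves(9) = 2 * 255 + 1 = 511
hanoi_moves(10) = 2 * 511 + 1 = 1023
hanoi_moves(11) = 2 * 1023 + 1 = 2047
hanoi_moves(12) = 2 * 2047 + 1 = 4095

4095


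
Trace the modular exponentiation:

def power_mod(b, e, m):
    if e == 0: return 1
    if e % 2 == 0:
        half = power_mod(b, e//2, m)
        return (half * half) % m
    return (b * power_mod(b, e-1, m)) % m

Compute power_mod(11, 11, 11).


power_mod(11, 11, 11): e is odd, compute power_mod(11, 10, 11)
  power_mod(11, 10, 11): e is even, compute power_mod(11, 5, 11)
    power_mod(11, 5, 11): e is odd, compute power_mod(11, 4, 11)
      power_mod(11, 4, 11): e is even, compute power_mod(11, 2, 11)
        power_mod(11, 2, 11): e is even, compute power_mod(11, 1, 11)
          power_mod(11, 1, 11): e is odd, compute power_mod(11, 0, 11)
          power_mod(11, 0, 11) = 1
          (11 * 1) % 11 = 0
        half=0, (0*0) % 11 = 0
      half=0, (0*0) % 11 = 0
    (11 * 0) % 11 = 0
  half=0, (0*0) % 11 = 0
(11 * 0) % 11 = 0

0
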